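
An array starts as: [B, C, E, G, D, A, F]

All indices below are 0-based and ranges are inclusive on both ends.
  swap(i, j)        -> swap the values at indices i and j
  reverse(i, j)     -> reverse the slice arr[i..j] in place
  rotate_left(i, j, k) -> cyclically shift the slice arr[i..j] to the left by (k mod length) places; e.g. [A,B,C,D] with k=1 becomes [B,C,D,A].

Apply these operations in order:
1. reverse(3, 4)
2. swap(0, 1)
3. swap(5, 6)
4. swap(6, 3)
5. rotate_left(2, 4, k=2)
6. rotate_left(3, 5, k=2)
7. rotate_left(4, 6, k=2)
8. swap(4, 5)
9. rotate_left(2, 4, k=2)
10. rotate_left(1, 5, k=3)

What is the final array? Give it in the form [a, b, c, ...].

After 1 (reverse(3, 4)): [B, C, E, D, G, A, F]
After 2 (swap(0, 1)): [C, B, E, D, G, A, F]
After 3 (swap(5, 6)): [C, B, E, D, G, F, A]
After 4 (swap(6, 3)): [C, B, E, A, G, F, D]
After 5 (rotate_left(2, 4, k=2)): [C, B, G, E, A, F, D]
After 6 (rotate_left(3, 5, k=2)): [C, B, G, F, E, A, D]
After 7 (rotate_left(4, 6, k=2)): [C, B, G, F, D, E, A]
After 8 (swap(4, 5)): [C, B, G, F, E, D, A]
After 9 (rotate_left(2, 4, k=2)): [C, B, E, G, F, D, A]
After 10 (rotate_left(1, 5, k=3)): [C, F, D, B, E, G, A]

Answer: [C, F, D, B, E, G, A]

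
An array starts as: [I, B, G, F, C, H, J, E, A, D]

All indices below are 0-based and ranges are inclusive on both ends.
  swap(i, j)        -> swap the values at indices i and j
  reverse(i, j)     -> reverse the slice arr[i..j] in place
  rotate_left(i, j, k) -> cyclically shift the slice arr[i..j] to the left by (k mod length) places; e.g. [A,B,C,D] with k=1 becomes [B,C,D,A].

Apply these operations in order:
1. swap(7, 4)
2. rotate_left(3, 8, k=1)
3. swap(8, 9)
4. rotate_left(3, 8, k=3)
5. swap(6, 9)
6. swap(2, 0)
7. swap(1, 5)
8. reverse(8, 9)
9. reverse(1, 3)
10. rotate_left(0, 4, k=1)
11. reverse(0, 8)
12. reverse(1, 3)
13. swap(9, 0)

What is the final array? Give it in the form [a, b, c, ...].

After 1 (swap(7, 4)): [I, B, G, F, E, H, J, C, A, D]
After 2 (rotate_left(3, 8, k=1)): [I, B, G, E, H, J, C, A, F, D]
After 3 (swap(8, 9)): [I, B, G, E, H, J, C, A, D, F]
After 4 (rotate_left(3, 8, k=3)): [I, B, G, C, A, D, E, H, J, F]
After 5 (swap(6, 9)): [I, B, G, C, A, D, F, H, J, E]
After 6 (swap(2, 0)): [G, B, I, C, A, D, F, H, J, E]
After 7 (swap(1, 5)): [G, D, I, C, A, B, F, H, J, E]
After 8 (reverse(8, 9)): [G, D, I, C, A, B, F, H, E, J]
After 9 (reverse(1, 3)): [G, C, I, D, A, B, F, H, E, J]
After 10 (rotate_left(0, 4, k=1)): [C, I, D, A, G, B, F, H, E, J]
After 11 (reverse(0, 8)): [E, H, F, B, G, A, D, I, C, J]
After 12 (reverse(1, 3)): [E, B, F, H, G, A, D, I, C, J]
After 13 (swap(9, 0)): [J, B, F, H, G, A, D, I, C, E]

Answer: [J, B, F, H, G, A, D, I, C, E]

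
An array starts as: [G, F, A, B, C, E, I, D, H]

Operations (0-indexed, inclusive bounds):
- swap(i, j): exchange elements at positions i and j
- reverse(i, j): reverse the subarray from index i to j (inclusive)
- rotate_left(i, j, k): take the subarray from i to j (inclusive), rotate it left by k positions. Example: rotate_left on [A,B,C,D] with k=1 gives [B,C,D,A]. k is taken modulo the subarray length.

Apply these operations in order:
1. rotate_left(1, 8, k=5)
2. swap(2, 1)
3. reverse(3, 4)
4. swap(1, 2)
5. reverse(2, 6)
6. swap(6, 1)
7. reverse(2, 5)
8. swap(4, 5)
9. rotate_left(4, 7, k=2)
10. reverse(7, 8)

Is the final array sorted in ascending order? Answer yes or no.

Answer: no

Derivation:
After 1 (rotate_left(1, 8, k=5)): [G, I, D, H, F, A, B, C, E]
After 2 (swap(2, 1)): [G, D, I, H, F, A, B, C, E]
After 3 (reverse(3, 4)): [G, D, I, F, H, A, B, C, E]
After 4 (swap(1, 2)): [G, I, D, F, H, A, B, C, E]
After 5 (reverse(2, 6)): [G, I, B, A, H, F, D, C, E]
After 6 (swap(6, 1)): [G, D, B, A, H, F, I, C, E]
After 7 (reverse(2, 5)): [G, D, F, H, A, B, I, C, E]
After 8 (swap(4, 5)): [G, D, F, H, B, A, I, C, E]
After 9 (rotate_left(4, 7, k=2)): [G, D, F, H, I, C, B, A, E]
After 10 (reverse(7, 8)): [G, D, F, H, I, C, B, E, A]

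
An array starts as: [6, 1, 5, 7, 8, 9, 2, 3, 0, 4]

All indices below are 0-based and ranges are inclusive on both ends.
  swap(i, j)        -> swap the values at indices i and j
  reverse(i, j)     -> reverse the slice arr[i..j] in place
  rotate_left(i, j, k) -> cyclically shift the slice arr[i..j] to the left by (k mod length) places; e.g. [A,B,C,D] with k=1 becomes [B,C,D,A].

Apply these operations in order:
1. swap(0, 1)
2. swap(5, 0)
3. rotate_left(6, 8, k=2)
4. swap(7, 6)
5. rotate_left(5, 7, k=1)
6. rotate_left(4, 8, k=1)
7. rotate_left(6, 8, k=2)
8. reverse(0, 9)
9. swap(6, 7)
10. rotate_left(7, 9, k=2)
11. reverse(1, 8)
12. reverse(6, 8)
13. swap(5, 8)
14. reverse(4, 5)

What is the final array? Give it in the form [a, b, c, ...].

After 1 (swap(0, 1)): [1, 6, 5, 7, 8, 9, 2, 3, 0, 4]
After 2 (swap(5, 0)): [9, 6, 5, 7, 8, 1, 2, 3, 0, 4]
After 3 (rotate_left(6, 8, k=2)): [9, 6, 5, 7, 8, 1, 0, 2, 3, 4]
After 4 (swap(7, 6)): [9, 6, 5, 7, 8, 1, 2, 0, 3, 4]
After 5 (rotate_left(5, 7, k=1)): [9, 6, 5, 7, 8, 2, 0, 1, 3, 4]
After 6 (rotate_left(4, 8, k=1)): [9, 6, 5, 7, 2, 0, 1, 3, 8, 4]
After 7 (rotate_left(6, 8, k=2)): [9, 6, 5, 7, 2, 0, 8, 1, 3, 4]
After 8 (reverse(0, 9)): [4, 3, 1, 8, 0, 2, 7, 5, 6, 9]
After 9 (swap(6, 7)): [4, 3, 1, 8, 0, 2, 5, 7, 6, 9]
After 10 (rotate_left(7, 9, k=2)): [4, 3, 1, 8, 0, 2, 5, 9, 7, 6]
After 11 (reverse(1, 8)): [4, 7, 9, 5, 2, 0, 8, 1, 3, 6]
After 12 (reverse(6, 8)): [4, 7, 9, 5, 2, 0, 3, 1, 8, 6]
After 13 (swap(5, 8)): [4, 7, 9, 5, 2, 8, 3, 1, 0, 6]
After 14 (reverse(4, 5)): [4, 7, 9, 5, 8, 2, 3, 1, 0, 6]

Answer: [4, 7, 9, 5, 8, 2, 3, 1, 0, 6]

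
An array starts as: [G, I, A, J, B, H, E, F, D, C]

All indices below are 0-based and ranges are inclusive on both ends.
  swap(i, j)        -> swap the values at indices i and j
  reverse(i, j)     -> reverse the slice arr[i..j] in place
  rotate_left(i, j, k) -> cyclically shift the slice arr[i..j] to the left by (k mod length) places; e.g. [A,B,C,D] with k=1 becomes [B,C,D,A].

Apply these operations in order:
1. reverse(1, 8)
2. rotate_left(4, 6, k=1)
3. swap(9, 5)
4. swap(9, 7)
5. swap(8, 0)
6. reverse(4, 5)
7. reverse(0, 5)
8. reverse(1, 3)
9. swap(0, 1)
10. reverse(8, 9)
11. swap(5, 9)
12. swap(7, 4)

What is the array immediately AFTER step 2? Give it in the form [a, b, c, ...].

Answer: [G, D, F, E, B, J, H, A, I, C]

Derivation:
After 1 (reverse(1, 8)): [G, D, F, E, H, B, J, A, I, C]
After 2 (rotate_left(4, 6, k=1)): [G, D, F, E, B, J, H, A, I, C]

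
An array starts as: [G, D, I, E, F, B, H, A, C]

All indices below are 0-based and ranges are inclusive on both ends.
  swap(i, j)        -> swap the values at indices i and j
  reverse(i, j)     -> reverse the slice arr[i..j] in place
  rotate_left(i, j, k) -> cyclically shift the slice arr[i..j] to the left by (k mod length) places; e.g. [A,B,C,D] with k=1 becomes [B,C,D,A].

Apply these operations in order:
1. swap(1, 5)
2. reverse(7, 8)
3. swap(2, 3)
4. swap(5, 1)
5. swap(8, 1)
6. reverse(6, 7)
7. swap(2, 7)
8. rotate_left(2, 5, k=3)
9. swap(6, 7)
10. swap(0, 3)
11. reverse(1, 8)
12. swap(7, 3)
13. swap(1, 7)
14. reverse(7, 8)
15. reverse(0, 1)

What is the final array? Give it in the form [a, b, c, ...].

Answer: [E, H, C, B, F, I, G, A, D]

Derivation:
After 1 (swap(1, 5)): [G, B, I, E, F, D, H, A, C]
After 2 (reverse(7, 8)): [G, B, I, E, F, D, H, C, A]
After 3 (swap(2, 3)): [G, B, E, I, F, D, H, C, A]
After 4 (swap(5, 1)): [G, D, E, I, F, B, H, C, A]
After 5 (swap(8, 1)): [G, A, E, I, F, B, H, C, D]
After 6 (reverse(6, 7)): [G, A, E, I, F, B, C, H, D]
After 7 (swap(2, 7)): [G, A, H, I, F, B, C, E, D]
After 8 (rotate_left(2, 5, k=3)): [G, A, B, H, I, F, C, E, D]
After 9 (swap(6, 7)): [G, A, B, H, I, F, E, C, D]
After 10 (swap(0, 3)): [H, A, B, G, I, F, E, C, D]
After 11 (reverse(1, 8)): [H, D, C, E, F, I, G, B, A]
After 12 (swap(7, 3)): [H, D, C, B, F, I, G, E, A]
After 13 (swap(1, 7)): [H, E, C, B, F, I, G, D, A]
After 14 (reverse(7, 8)): [H, E, C, B, F, I, G, A, D]
After 15 (reverse(0, 1)): [E, H, C, B, F, I, G, A, D]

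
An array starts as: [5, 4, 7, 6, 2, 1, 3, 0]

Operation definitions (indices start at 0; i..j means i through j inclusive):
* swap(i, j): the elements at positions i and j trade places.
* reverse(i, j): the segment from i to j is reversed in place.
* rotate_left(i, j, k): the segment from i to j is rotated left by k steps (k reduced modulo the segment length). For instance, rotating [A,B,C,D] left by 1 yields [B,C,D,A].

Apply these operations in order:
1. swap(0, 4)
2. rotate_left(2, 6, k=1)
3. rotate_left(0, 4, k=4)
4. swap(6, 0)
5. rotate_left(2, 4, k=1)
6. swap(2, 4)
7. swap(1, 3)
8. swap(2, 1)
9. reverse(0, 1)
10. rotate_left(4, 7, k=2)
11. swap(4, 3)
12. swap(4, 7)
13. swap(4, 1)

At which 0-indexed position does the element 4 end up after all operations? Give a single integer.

Answer: 0

Derivation:
After 1 (swap(0, 4)): [2, 4, 7, 6, 5, 1, 3, 0]
After 2 (rotate_left(2, 6, k=1)): [2, 4, 6, 5, 1, 3, 7, 0]
After 3 (rotate_left(0, 4, k=4)): [1, 2, 4, 6, 5, 3, 7, 0]
After 4 (swap(6, 0)): [7, 2, 4, 6, 5, 3, 1, 0]
After 5 (rotate_left(2, 4, k=1)): [7, 2, 6, 5, 4, 3, 1, 0]
After 6 (swap(2, 4)): [7, 2, 4, 5, 6, 3, 1, 0]
After 7 (swap(1, 3)): [7, 5, 4, 2, 6, 3, 1, 0]
After 8 (swap(2, 1)): [7, 4, 5, 2, 6, 3, 1, 0]
After 9 (reverse(0, 1)): [4, 7, 5, 2, 6, 3, 1, 0]
After 10 (rotate_left(4, 7, k=2)): [4, 7, 5, 2, 1, 0, 6, 3]
After 11 (swap(4, 3)): [4, 7, 5, 1, 2, 0, 6, 3]
After 12 (swap(4, 7)): [4, 7, 5, 1, 3, 0, 6, 2]
After 13 (swap(4, 1)): [4, 3, 5, 1, 7, 0, 6, 2]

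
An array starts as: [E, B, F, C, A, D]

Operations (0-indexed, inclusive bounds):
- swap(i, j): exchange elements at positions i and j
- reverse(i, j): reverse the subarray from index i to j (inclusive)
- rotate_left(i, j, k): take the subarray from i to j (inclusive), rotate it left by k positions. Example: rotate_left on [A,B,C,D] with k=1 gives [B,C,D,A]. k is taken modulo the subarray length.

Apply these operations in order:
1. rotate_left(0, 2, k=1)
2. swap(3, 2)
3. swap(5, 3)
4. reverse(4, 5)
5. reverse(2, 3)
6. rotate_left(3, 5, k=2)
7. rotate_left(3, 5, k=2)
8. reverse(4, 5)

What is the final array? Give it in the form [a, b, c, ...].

Answer: [B, F, D, E, C, A]

Derivation:
After 1 (rotate_left(0, 2, k=1)): [B, F, E, C, A, D]
After 2 (swap(3, 2)): [B, F, C, E, A, D]
After 3 (swap(5, 3)): [B, F, C, D, A, E]
After 4 (reverse(4, 5)): [B, F, C, D, E, A]
After 5 (reverse(2, 3)): [B, F, D, C, E, A]
After 6 (rotate_left(3, 5, k=2)): [B, F, D, A, C, E]
After 7 (rotate_left(3, 5, k=2)): [B, F, D, E, A, C]
After 8 (reverse(4, 5)): [B, F, D, E, C, A]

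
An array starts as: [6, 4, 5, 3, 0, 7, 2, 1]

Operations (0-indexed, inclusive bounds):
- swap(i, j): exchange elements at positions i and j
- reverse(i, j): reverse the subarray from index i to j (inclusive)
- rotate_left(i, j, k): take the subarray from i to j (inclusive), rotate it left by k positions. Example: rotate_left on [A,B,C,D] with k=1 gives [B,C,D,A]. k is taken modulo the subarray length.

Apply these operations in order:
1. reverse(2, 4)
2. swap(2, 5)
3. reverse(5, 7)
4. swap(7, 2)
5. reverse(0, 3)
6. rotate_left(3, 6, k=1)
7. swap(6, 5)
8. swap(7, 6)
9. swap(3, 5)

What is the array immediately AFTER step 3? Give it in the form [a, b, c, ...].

Answer: [6, 4, 7, 3, 5, 1, 2, 0]

Derivation:
After 1 (reverse(2, 4)): [6, 4, 0, 3, 5, 7, 2, 1]
After 2 (swap(2, 5)): [6, 4, 7, 3, 5, 0, 2, 1]
After 3 (reverse(5, 7)): [6, 4, 7, 3, 5, 1, 2, 0]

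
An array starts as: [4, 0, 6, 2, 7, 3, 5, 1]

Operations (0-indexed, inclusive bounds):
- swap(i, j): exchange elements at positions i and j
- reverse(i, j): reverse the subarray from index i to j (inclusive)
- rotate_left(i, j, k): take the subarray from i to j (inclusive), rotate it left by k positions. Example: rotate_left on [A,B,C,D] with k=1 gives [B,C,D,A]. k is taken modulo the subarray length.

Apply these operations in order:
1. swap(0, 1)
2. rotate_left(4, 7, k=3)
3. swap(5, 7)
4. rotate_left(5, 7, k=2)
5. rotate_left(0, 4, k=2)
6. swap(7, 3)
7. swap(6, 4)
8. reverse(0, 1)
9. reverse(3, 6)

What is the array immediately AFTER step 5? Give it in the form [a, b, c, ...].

Answer: [6, 2, 1, 0, 4, 7, 5, 3]

Derivation:
After 1 (swap(0, 1)): [0, 4, 6, 2, 7, 3, 5, 1]
After 2 (rotate_left(4, 7, k=3)): [0, 4, 6, 2, 1, 7, 3, 5]
After 3 (swap(5, 7)): [0, 4, 6, 2, 1, 5, 3, 7]
After 4 (rotate_left(5, 7, k=2)): [0, 4, 6, 2, 1, 7, 5, 3]
After 5 (rotate_left(0, 4, k=2)): [6, 2, 1, 0, 4, 7, 5, 3]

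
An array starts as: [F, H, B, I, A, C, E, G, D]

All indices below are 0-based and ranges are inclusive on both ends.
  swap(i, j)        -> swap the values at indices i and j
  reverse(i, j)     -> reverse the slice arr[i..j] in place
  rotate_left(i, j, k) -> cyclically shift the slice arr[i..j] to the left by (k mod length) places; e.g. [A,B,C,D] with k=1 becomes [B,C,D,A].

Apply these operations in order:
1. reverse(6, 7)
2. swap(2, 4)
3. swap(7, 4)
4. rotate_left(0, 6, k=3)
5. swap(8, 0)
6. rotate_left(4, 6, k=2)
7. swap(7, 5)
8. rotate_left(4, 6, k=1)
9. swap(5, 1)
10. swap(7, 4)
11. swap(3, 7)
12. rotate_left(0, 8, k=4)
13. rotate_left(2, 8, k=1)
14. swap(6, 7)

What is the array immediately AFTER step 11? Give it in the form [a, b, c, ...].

Answer: [D, H, C, B, F, E, A, G, I]

Derivation:
After 1 (reverse(6, 7)): [F, H, B, I, A, C, G, E, D]
After 2 (swap(2, 4)): [F, H, A, I, B, C, G, E, D]
After 3 (swap(7, 4)): [F, H, A, I, E, C, G, B, D]
After 4 (rotate_left(0, 6, k=3)): [I, E, C, G, F, H, A, B, D]
After 5 (swap(8, 0)): [D, E, C, G, F, H, A, B, I]
After 6 (rotate_left(4, 6, k=2)): [D, E, C, G, A, F, H, B, I]
After 7 (swap(7, 5)): [D, E, C, G, A, B, H, F, I]
After 8 (rotate_left(4, 6, k=1)): [D, E, C, G, B, H, A, F, I]
After 9 (swap(5, 1)): [D, H, C, G, B, E, A, F, I]
After 10 (swap(7, 4)): [D, H, C, G, F, E, A, B, I]
After 11 (swap(3, 7)): [D, H, C, B, F, E, A, G, I]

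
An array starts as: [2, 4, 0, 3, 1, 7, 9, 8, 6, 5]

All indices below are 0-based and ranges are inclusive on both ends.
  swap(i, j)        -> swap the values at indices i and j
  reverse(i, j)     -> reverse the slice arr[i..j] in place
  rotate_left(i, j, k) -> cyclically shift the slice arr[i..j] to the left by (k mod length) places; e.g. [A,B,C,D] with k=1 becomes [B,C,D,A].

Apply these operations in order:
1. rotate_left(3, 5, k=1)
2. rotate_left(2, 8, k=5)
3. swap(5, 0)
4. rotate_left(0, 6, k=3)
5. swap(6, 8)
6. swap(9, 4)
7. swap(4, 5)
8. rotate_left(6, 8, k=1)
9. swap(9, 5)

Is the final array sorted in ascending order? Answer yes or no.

After 1 (rotate_left(3, 5, k=1)): [2, 4, 0, 1, 7, 3, 9, 8, 6, 5]
After 2 (rotate_left(2, 8, k=5)): [2, 4, 8, 6, 0, 1, 7, 3, 9, 5]
After 3 (swap(5, 0)): [1, 4, 8, 6, 0, 2, 7, 3, 9, 5]
After 4 (rotate_left(0, 6, k=3)): [6, 0, 2, 7, 1, 4, 8, 3, 9, 5]
After 5 (swap(6, 8)): [6, 0, 2, 7, 1, 4, 9, 3, 8, 5]
After 6 (swap(9, 4)): [6, 0, 2, 7, 5, 4, 9, 3, 8, 1]
After 7 (swap(4, 5)): [6, 0, 2, 7, 4, 5, 9, 3, 8, 1]
After 8 (rotate_left(6, 8, k=1)): [6, 0, 2, 7, 4, 5, 3, 8, 9, 1]
After 9 (swap(9, 5)): [6, 0, 2, 7, 4, 1, 3, 8, 9, 5]

Answer: no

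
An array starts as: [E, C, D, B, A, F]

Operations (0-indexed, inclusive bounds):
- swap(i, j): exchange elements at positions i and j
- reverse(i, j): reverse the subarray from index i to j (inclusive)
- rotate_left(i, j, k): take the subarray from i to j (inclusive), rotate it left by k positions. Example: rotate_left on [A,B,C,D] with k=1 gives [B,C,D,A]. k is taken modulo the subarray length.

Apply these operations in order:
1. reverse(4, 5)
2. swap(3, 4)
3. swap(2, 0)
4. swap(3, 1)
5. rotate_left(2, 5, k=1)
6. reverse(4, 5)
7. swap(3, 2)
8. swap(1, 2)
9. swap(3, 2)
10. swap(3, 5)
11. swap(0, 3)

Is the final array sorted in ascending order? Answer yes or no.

Answer: yes

Derivation:
After 1 (reverse(4, 5)): [E, C, D, B, F, A]
After 2 (swap(3, 4)): [E, C, D, F, B, A]
After 3 (swap(2, 0)): [D, C, E, F, B, A]
After 4 (swap(3, 1)): [D, F, E, C, B, A]
After 5 (rotate_left(2, 5, k=1)): [D, F, C, B, A, E]
After 6 (reverse(4, 5)): [D, F, C, B, E, A]
After 7 (swap(3, 2)): [D, F, B, C, E, A]
After 8 (swap(1, 2)): [D, B, F, C, E, A]
After 9 (swap(3, 2)): [D, B, C, F, E, A]
After 10 (swap(3, 5)): [D, B, C, A, E, F]
After 11 (swap(0, 3)): [A, B, C, D, E, F]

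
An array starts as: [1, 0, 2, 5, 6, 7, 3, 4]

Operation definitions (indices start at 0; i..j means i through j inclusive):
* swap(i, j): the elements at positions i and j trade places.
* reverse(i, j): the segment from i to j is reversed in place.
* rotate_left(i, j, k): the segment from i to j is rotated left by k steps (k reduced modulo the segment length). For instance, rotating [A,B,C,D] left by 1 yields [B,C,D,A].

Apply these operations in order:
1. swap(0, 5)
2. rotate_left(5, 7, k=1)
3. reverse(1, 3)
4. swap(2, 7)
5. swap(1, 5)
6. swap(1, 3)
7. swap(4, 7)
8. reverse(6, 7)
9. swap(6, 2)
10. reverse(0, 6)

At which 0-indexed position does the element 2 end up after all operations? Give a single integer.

Answer: 2

Derivation:
After 1 (swap(0, 5)): [7, 0, 2, 5, 6, 1, 3, 4]
After 2 (rotate_left(5, 7, k=1)): [7, 0, 2, 5, 6, 3, 4, 1]
After 3 (reverse(1, 3)): [7, 5, 2, 0, 6, 3, 4, 1]
After 4 (swap(2, 7)): [7, 5, 1, 0, 6, 3, 4, 2]
After 5 (swap(1, 5)): [7, 3, 1, 0, 6, 5, 4, 2]
After 6 (swap(1, 3)): [7, 0, 1, 3, 6, 5, 4, 2]
After 7 (swap(4, 7)): [7, 0, 1, 3, 2, 5, 4, 6]
After 8 (reverse(6, 7)): [7, 0, 1, 3, 2, 5, 6, 4]
After 9 (swap(6, 2)): [7, 0, 6, 3, 2, 5, 1, 4]
After 10 (reverse(0, 6)): [1, 5, 2, 3, 6, 0, 7, 4]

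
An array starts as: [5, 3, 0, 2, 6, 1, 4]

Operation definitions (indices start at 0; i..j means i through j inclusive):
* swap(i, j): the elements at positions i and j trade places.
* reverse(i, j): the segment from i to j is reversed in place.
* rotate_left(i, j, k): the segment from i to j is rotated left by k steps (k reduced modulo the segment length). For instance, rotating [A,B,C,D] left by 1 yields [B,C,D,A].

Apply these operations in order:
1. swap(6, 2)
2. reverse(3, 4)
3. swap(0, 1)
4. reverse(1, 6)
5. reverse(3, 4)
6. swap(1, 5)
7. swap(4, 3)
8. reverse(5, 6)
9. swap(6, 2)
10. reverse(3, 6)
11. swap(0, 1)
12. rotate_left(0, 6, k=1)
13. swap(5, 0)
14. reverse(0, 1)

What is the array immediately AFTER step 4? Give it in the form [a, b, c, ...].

Answer: [3, 0, 1, 2, 6, 4, 5]

Derivation:
After 1 (swap(6, 2)): [5, 3, 4, 2, 6, 1, 0]
After 2 (reverse(3, 4)): [5, 3, 4, 6, 2, 1, 0]
After 3 (swap(0, 1)): [3, 5, 4, 6, 2, 1, 0]
After 4 (reverse(1, 6)): [3, 0, 1, 2, 6, 4, 5]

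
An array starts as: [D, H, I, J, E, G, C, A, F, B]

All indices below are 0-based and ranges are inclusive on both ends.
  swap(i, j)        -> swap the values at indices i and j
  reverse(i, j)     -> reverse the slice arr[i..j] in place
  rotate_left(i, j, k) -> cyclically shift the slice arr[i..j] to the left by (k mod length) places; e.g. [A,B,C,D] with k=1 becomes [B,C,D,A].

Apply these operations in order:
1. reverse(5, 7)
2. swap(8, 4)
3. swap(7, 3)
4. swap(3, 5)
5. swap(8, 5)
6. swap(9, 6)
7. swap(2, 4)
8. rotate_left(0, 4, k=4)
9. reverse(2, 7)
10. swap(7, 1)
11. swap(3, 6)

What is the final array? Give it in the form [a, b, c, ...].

After 1 (reverse(5, 7)): [D, H, I, J, E, A, C, G, F, B]
After 2 (swap(8, 4)): [D, H, I, J, F, A, C, G, E, B]
After 3 (swap(7, 3)): [D, H, I, G, F, A, C, J, E, B]
After 4 (swap(3, 5)): [D, H, I, A, F, G, C, J, E, B]
After 5 (swap(8, 5)): [D, H, I, A, F, E, C, J, G, B]
After 6 (swap(9, 6)): [D, H, I, A, F, E, B, J, G, C]
After 7 (swap(2, 4)): [D, H, F, A, I, E, B, J, G, C]
After 8 (rotate_left(0, 4, k=4)): [I, D, H, F, A, E, B, J, G, C]
After 9 (reverse(2, 7)): [I, D, J, B, E, A, F, H, G, C]
After 10 (swap(7, 1)): [I, H, J, B, E, A, F, D, G, C]
After 11 (swap(3, 6)): [I, H, J, F, E, A, B, D, G, C]

Answer: [I, H, J, F, E, A, B, D, G, C]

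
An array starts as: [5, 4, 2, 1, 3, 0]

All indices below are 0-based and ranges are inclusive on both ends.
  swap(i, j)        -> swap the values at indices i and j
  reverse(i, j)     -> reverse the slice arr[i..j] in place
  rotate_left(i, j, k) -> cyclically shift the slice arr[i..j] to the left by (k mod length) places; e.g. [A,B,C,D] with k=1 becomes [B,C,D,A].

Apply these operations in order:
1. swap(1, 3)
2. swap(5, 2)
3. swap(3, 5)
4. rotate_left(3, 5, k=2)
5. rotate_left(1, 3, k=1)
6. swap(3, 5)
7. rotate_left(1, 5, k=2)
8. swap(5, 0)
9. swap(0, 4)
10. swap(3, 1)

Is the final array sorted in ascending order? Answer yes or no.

After 1 (swap(1, 3)): [5, 1, 2, 4, 3, 0]
After 2 (swap(5, 2)): [5, 1, 0, 4, 3, 2]
After 3 (swap(3, 5)): [5, 1, 0, 2, 3, 4]
After 4 (rotate_left(3, 5, k=2)): [5, 1, 0, 4, 2, 3]
After 5 (rotate_left(1, 3, k=1)): [5, 0, 4, 1, 2, 3]
After 6 (swap(3, 5)): [5, 0, 4, 3, 2, 1]
After 7 (rotate_left(1, 5, k=2)): [5, 3, 2, 1, 0, 4]
After 8 (swap(5, 0)): [4, 3, 2, 1, 0, 5]
After 9 (swap(0, 4)): [0, 3, 2, 1, 4, 5]
After 10 (swap(3, 1)): [0, 1, 2, 3, 4, 5]

Answer: yes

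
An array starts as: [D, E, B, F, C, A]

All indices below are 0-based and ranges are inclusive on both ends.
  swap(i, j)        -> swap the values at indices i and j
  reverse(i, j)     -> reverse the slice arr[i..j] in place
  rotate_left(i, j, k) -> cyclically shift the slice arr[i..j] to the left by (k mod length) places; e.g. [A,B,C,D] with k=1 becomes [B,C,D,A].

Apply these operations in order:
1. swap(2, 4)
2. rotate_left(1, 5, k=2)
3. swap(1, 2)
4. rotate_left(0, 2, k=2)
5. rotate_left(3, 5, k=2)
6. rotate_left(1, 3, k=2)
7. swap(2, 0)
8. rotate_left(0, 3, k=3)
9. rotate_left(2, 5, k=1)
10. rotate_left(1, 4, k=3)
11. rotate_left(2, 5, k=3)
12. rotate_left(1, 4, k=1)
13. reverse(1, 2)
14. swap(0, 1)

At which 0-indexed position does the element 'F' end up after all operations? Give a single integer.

After 1 (swap(2, 4)): [D, E, C, F, B, A]
After 2 (rotate_left(1, 5, k=2)): [D, F, B, A, E, C]
After 3 (swap(1, 2)): [D, B, F, A, E, C]
After 4 (rotate_left(0, 2, k=2)): [F, D, B, A, E, C]
After 5 (rotate_left(3, 5, k=2)): [F, D, B, C, A, E]
After 6 (rotate_left(1, 3, k=2)): [F, C, D, B, A, E]
After 7 (swap(2, 0)): [D, C, F, B, A, E]
After 8 (rotate_left(0, 3, k=3)): [B, D, C, F, A, E]
After 9 (rotate_left(2, 5, k=1)): [B, D, F, A, E, C]
After 10 (rotate_left(1, 4, k=3)): [B, E, D, F, A, C]
After 11 (rotate_left(2, 5, k=3)): [B, E, C, D, F, A]
After 12 (rotate_left(1, 4, k=1)): [B, C, D, F, E, A]
After 13 (reverse(1, 2)): [B, D, C, F, E, A]
After 14 (swap(0, 1)): [D, B, C, F, E, A]

Answer: 3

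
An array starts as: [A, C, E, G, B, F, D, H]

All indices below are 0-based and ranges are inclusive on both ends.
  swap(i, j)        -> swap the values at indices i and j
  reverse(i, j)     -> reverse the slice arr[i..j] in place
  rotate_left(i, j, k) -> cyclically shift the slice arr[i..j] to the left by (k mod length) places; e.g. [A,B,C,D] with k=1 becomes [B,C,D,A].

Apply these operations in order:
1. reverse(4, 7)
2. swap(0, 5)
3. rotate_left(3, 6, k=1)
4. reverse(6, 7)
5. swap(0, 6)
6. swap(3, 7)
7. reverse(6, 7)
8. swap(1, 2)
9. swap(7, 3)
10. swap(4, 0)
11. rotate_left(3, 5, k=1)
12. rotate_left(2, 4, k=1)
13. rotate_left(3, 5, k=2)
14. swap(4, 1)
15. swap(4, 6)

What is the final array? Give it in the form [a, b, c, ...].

Answer: [A, F, B, D, H, C, E, G]

Derivation:
After 1 (reverse(4, 7)): [A, C, E, G, H, D, F, B]
After 2 (swap(0, 5)): [D, C, E, G, H, A, F, B]
After 3 (rotate_left(3, 6, k=1)): [D, C, E, H, A, F, G, B]
After 4 (reverse(6, 7)): [D, C, E, H, A, F, B, G]
After 5 (swap(0, 6)): [B, C, E, H, A, F, D, G]
After 6 (swap(3, 7)): [B, C, E, G, A, F, D, H]
After 7 (reverse(6, 7)): [B, C, E, G, A, F, H, D]
After 8 (swap(1, 2)): [B, E, C, G, A, F, H, D]
After 9 (swap(7, 3)): [B, E, C, D, A, F, H, G]
After 10 (swap(4, 0)): [A, E, C, D, B, F, H, G]
After 11 (rotate_left(3, 5, k=1)): [A, E, C, B, F, D, H, G]
After 12 (rotate_left(2, 4, k=1)): [A, E, B, F, C, D, H, G]
After 13 (rotate_left(3, 5, k=2)): [A, E, B, D, F, C, H, G]
After 14 (swap(4, 1)): [A, F, B, D, E, C, H, G]
After 15 (swap(4, 6)): [A, F, B, D, H, C, E, G]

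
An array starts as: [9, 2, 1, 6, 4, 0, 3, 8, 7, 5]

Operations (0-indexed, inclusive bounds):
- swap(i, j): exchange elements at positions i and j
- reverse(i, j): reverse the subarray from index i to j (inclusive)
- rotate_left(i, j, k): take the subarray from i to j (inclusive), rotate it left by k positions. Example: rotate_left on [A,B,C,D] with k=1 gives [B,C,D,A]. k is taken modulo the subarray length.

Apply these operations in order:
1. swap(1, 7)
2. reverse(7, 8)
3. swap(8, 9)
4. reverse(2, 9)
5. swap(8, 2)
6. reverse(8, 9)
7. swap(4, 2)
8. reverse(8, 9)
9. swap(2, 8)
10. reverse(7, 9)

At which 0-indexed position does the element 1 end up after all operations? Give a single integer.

After 1 (swap(1, 7)): [9, 8, 1, 6, 4, 0, 3, 2, 7, 5]
After 2 (reverse(7, 8)): [9, 8, 1, 6, 4, 0, 3, 7, 2, 5]
After 3 (swap(8, 9)): [9, 8, 1, 6, 4, 0, 3, 7, 5, 2]
After 4 (reverse(2, 9)): [9, 8, 2, 5, 7, 3, 0, 4, 6, 1]
After 5 (swap(8, 2)): [9, 8, 6, 5, 7, 3, 0, 4, 2, 1]
After 6 (reverse(8, 9)): [9, 8, 6, 5, 7, 3, 0, 4, 1, 2]
After 7 (swap(4, 2)): [9, 8, 7, 5, 6, 3, 0, 4, 1, 2]
After 8 (reverse(8, 9)): [9, 8, 7, 5, 6, 3, 0, 4, 2, 1]
After 9 (swap(2, 8)): [9, 8, 2, 5, 6, 3, 0, 4, 7, 1]
After 10 (reverse(7, 9)): [9, 8, 2, 5, 6, 3, 0, 1, 7, 4]

Answer: 7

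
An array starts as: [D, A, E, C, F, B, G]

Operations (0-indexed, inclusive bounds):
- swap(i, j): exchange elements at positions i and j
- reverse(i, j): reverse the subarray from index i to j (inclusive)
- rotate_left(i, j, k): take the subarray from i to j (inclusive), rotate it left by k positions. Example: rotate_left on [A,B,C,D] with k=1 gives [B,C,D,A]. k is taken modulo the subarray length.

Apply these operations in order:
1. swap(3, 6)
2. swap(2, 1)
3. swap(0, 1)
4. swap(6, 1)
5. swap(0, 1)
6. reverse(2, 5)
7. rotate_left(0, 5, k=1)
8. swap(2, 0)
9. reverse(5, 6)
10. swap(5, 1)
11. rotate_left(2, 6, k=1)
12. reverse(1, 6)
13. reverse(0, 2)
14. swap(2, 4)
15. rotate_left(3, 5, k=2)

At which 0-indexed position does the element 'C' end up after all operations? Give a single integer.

Answer: 0

Derivation:
After 1 (swap(3, 6)): [D, A, E, G, F, B, C]
After 2 (swap(2, 1)): [D, E, A, G, F, B, C]
After 3 (swap(0, 1)): [E, D, A, G, F, B, C]
After 4 (swap(6, 1)): [E, C, A, G, F, B, D]
After 5 (swap(0, 1)): [C, E, A, G, F, B, D]
After 6 (reverse(2, 5)): [C, E, B, F, G, A, D]
After 7 (rotate_left(0, 5, k=1)): [E, B, F, G, A, C, D]
After 8 (swap(2, 0)): [F, B, E, G, A, C, D]
After 9 (reverse(5, 6)): [F, B, E, G, A, D, C]
After 10 (swap(5, 1)): [F, D, E, G, A, B, C]
After 11 (rotate_left(2, 6, k=1)): [F, D, G, A, B, C, E]
After 12 (reverse(1, 6)): [F, E, C, B, A, G, D]
After 13 (reverse(0, 2)): [C, E, F, B, A, G, D]
After 14 (swap(2, 4)): [C, E, A, B, F, G, D]
After 15 (rotate_left(3, 5, k=2)): [C, E, A, G, B, F, D]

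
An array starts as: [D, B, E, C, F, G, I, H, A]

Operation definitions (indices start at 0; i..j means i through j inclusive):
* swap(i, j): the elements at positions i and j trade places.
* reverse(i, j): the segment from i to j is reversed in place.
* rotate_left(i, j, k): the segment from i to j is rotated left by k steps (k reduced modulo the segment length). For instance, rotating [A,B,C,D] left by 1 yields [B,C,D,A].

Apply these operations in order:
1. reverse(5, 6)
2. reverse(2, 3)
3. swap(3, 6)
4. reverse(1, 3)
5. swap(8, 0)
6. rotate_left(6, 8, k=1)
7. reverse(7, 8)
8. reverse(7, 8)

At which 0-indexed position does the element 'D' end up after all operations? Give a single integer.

After 1 (reverse(5, 6)): [D, B, E, C, F, I, G, H, A]
After 2 (reverse(2, 3)): [D, B, C, E, F, I, G, H, A]
After 3 (swap(3, 6)): [D, B, C, G, F, I, E, H, A]
After 4 (reverse(1, 3)): [D, G, C, B, F, I, E, H, A]
After 5 (swap(8, 0)): [A, G, C, B, F, I, E, H, D]
After 6 (rotate_left(6, 8, k=1)): [A, G, C, B, F, I, H, D, E]
After 7 (reverse(7, 8)): [A, G, C, B, F, I, H, E, D]
After 8 (reverse(7, 8)): [A, G, C, B, F, I, H, D, E]

Answer: 7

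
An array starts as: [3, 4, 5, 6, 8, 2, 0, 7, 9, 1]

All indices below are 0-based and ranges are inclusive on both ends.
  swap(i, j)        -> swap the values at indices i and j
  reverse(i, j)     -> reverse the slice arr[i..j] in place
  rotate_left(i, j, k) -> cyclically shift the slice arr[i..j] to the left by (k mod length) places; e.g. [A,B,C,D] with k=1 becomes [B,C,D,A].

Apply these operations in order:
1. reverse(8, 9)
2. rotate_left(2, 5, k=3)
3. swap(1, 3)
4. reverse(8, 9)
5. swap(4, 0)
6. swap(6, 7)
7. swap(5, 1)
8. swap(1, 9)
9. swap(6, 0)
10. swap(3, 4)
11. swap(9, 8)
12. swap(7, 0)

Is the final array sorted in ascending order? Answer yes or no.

After 1 (reverse(8, 9)): [3, 4, 5, 6, 8, 2, 0, 7, 1, 9]
After 2 (rotate_left(2, 5, k=3)): [3, 4, 2, 5, 6, 8, 0, 7, 1, 9]
After 3 (swap(1, 3)): [3, 5, 2, 4, 6, 8, 0, 7, 1, 9]
After 4 (reverse(8, 9)): [3, 5, 2, 4, 6, 8, 0, 7, 9, 1]
After 5 (swap(4, 0)): [6, 5, 2, 4, 3, 8, 0, 7, 9, 1]
After 6 (swap(6, 7)): [6, 5, 2, 4, 3, 8, 7, 0, 9, 1]
After 7 (swap(5, 1)): [6, 8, 2, 4, 3, 5, 7, 0, 9, 1]
After 8 (swap(1, 9)): [6, 1, 2, 4, 3, 5, 7, 0, 9, 8]
After 9 (swap(6, 0)): [7, 1, 2, 4, 3, 5, 6, 0, 9, 8]
After 10 (swap(3, 4)): [7, 1, 2, 3, 4, 5, 6, 0, 9, 8]
After 11 (swap(9, 8)): [7, 1, 2, 3, 4, 5, 6, 0, 8, 9]
After 12 (swap(7, 0)): [0, 1, 2, 3, 4, 5, 6, 7, 8, 9]

Answer: yes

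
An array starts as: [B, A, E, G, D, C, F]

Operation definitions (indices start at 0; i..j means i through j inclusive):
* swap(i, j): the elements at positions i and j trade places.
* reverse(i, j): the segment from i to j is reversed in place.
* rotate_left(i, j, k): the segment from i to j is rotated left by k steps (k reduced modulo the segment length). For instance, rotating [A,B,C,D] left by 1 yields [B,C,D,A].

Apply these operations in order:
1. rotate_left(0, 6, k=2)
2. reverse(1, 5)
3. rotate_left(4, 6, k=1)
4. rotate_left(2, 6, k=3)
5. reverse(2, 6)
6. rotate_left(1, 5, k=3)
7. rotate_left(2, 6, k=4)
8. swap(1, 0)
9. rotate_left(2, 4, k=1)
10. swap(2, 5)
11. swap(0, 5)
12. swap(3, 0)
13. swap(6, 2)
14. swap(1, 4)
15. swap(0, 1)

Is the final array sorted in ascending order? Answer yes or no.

After 1 (rotate_left(0, 6, k=2)): [E, G, D, C, F, B, A]
After 2 (reverse(1, 5)): [E, B, F, C, D, G, A]
After 3 (rotate_left(4, 6, k=1)): [E, B, F, C, G, A, D]
After 4 (rotate_left(2, 6, k=3)): [E, B, A, D, F, C, G]
After 5 (reverse(2, 6)): [E, B, G, C, F, D, A]
After 6 (rotate_left(1, 5, k=3)): [E, F, D, B, G, C, A]
After 7 (rotate_left(2, 6, k=4)): [E, F, A, D, B, G, C]
After 8 (swap(1, 0)): [F, E, A, D, B, G, C]
After 9 (rotate_left(2, 4, k=1)): [F, E, D, B, A, G, C]
After 10 (swap(2, 5)): [F, E, G, B, A, D, C]
After 11 (swap(0, 5)): [D, E, G, B, A, F, C]
After 12 (swap(3, 0)): [B, E, G, D, A, F, C]
After 13 (swap(6, 2)): [B, E, C, D, A, F, G]
After 14 (swap(1, 4)): [B, A, C, D, E, F, G]
After 15 (swap(0, 1)): [A, B, C, D, E, F, G]

Answer: yes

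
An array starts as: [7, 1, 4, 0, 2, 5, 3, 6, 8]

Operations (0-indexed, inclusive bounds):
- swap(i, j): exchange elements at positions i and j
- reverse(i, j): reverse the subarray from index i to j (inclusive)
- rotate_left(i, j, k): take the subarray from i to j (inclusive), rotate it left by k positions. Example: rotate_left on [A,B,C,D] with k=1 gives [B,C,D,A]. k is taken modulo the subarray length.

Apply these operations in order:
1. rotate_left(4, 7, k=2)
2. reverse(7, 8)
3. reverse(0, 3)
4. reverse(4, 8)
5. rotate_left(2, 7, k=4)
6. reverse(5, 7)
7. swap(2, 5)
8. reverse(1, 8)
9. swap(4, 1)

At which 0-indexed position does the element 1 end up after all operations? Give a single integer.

After 1 (rotate_left(4, 7, k=2)): [7, 1, 4, 0, 3, 6, 2, 5, 8]
After 2 (reverse(7, 8)): [7, 1, 4, 0, 3, 6, 2, 8, 5]
After 3 (reverse(0, 3)): [0, 4, 1, 7, 3, 6, 2, 8, 5]
After 4 (reverse(4, 8)): [0, 4, 1, 7, 5, 8, 2, 6, 3]
After 5 (rotate_left(2, 7, k=4)): [0, 4, 2, 6, 1, 7, 5, 8, 3]
After 6 (reverse(5, 7)): [0, 4, 2, 6, 1, 8, 5, 7, 3]
After 7 (swap(2, 5)): [0, 4, 8, 6, 1, 2, 5, 7, 3]
After 8 (reverse(1, 8)): [0, 3, 7, 5, 2, 1, 6, 8, 4]
After 9 (swap(4, 1)): [0, 2, 7, 5, 3, 1, 6, 8, 4]

Answer: 5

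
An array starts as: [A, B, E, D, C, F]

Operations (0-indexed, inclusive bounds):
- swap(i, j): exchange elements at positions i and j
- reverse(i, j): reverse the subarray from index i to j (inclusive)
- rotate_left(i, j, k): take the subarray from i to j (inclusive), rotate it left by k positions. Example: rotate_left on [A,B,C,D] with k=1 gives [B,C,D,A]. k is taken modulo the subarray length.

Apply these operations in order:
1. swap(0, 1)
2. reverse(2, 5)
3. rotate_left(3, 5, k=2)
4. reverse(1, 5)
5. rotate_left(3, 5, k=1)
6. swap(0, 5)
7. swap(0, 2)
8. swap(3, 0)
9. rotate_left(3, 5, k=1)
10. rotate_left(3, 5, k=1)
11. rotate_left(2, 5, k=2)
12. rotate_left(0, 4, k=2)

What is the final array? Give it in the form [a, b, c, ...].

Answer: [C, A, E, F, D, B]

Derivation:
After 1 (swap(0, 1)): [B, A, E, D, C, F]
After 2 (reverse(2, 5)): [B, A, F, C, D, E]
After 3 (rotate_left(3, 5, k=2)): [B, A, F, E, C, D]
After 4 (reverse(1, 5)): [B, D, C, E, F, A]
After 5 (rotate_left(3, 5, k=1)): [B, D, C, F, A, E]
After 6 (swap(0, 5)): [E, D, C, F, A, B]
After 7 (swap(0, 2)): [C, D, E, F, A, B]
After 8 (swap(3, 0)): [F, D, E, C, A, B]
After 9 (rotate_left(3, 5, k=1)): [F, D, E, A, B, C]
After 10 (rotate_left(3, 5, k=1)): [F, D, E, B, C, A]
After 11 (rotate_left(2, 5, k=2)): [F, D, C, A, E, B]
After 12 (rotate_left(0, 4, k=2)): [C, A, E, F, D, B]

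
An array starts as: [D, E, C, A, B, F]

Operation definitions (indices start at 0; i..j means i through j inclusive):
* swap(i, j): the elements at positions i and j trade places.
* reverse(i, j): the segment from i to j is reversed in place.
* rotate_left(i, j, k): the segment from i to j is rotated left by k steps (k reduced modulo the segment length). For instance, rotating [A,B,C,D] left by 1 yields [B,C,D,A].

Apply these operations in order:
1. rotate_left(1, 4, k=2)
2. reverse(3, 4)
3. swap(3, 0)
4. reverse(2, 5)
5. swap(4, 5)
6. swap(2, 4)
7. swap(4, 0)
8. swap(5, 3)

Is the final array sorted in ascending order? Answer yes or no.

Answer: no

Derivation:
After 1 (rotate_left(1, 4, k=2)): [D, A, B, E, C, F]
After 2 (reverse(3, 4)): [D, A, B, C, E, F]
After 3 (swap(3, 0)): [C, A, B, D, E, F]
After 4 (reverse(2, 5)): [C, A, F, E, D, B]
After 5 (swap(4, 5)): [C, A, F, E, B, D]
After 6 (swap(2, 4)): [C, A, B, E, F, D]
After 7 (swap(4, 0)): [F, A, B, E, C, D]
After 8 (swap(5, 3)): [F, A, B, D, C, E]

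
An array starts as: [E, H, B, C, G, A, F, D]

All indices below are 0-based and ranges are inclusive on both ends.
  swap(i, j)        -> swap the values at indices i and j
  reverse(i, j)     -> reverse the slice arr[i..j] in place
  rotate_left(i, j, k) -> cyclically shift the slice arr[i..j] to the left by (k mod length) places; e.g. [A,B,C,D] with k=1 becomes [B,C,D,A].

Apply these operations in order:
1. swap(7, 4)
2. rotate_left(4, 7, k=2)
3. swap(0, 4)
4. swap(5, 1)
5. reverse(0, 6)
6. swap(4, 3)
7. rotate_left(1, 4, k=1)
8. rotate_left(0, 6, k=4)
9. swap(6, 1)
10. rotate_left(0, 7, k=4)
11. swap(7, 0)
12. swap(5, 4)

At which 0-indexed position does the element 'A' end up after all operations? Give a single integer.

After 1 (swap(7, 4)): [E, H, B, C, D, A, F, G]
After 2 (rotate_left(4, 7, k=2)): [E, H, B, C, F, G, D, A]
After 3 (swap(0, 4)): [F, H, B, C, E, G, D, A]
After 4 (swap(5, 1)): [F, G, B, C, E, H, D, A]
After 5 (reverse(0, 6)): [D, H, E, C, B, G, F, A]
After 6 (swap(4, 3)): [D, H, E, B, C, G, F, A]
After 7 (rotate_left(1, 4, k=1)): [D, E, B, C, H, G, F, A]
After 8 (rotate_left(0, 6, k=4)): [H, G, F, D, E, B, C, A]
After 9 (swap(6, 1)): [H, C, F, D, E, B, G, A]
After 10 (rotate_left(0, 7, k=4)): [E, B, G, A, H, C, F, D]
After 11 (swap(7, 0)): [D, B, G, A, H, C, F, E]
After 12 (swap(5, 4)): [D, B, G, A, C, H, F, E]

Answer: 3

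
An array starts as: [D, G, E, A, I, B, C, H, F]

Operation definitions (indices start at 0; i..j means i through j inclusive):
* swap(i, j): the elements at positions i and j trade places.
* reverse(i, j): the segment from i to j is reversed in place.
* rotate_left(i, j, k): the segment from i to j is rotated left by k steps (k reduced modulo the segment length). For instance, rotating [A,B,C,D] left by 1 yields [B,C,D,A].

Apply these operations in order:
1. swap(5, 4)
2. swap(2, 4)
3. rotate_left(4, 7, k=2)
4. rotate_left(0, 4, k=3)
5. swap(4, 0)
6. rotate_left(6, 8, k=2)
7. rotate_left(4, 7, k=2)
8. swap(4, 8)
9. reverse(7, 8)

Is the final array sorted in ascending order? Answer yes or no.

After 1 (swap(5, 4)): [D, G, E, A, B, I, C, H, F]
After 2 (swap(2, 4)): [D, G, B, A, E, I, C, H, F]
After 3 (rotate_left(4, 7, k=2)): [D, G, B, A, C, H, E, I, F]
After 4 (rotate_left(0, 4, k=3)): [A, C, D, G, B, H, E, I, F]
After 5 (swap(4, 0)): [B, C, D, G, A, H, E, I, F]
After 6 (rotate_left(6, 8, k=2)): [B, C, D, G, A, H, F, E, I]
After 7 (rotate_left(4, 7, k=2)): [B, C, D, G, F, E, A, H, I]
After 8 (swap(4, 8)): [B, C, D, G, I, E, A, H, F]
After 9 (reverse(7, 8)): [B, C, D, G, I, E, A, F, H]

Answer: no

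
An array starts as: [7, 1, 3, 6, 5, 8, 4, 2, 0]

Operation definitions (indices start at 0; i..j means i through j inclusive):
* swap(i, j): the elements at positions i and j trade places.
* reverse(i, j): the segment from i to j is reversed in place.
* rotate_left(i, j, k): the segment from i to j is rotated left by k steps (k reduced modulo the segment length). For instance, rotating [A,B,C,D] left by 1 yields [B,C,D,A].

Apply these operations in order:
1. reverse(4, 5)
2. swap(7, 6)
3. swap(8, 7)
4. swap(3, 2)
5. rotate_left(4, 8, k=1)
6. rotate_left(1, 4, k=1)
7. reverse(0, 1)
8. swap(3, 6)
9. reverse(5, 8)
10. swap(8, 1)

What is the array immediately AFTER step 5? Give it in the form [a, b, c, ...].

Answer: [7, 1, 6, 3, 5, 2, 0, 4, 8]

Derivation:
After 1 (reverse(4, 5)): [7, 1, 3, 6, 8, 5, 4, 2, 0]
After 2 (swap(7, 6)): [7, 1, 3, 6, 8, 5, 2, 4, 0]
After 3 (swap(8, 7)): [7, 1, 3, 6, 8, 5, 2, 0, 4]
After 4 (swap(3, 2)): [7, 1, 6, 3, 8, 5, 2, 0, 4]
After 5 (rotate_left(4, 8, k=1)): [7, 1, 6, 3, 5, 2, 0, 4, 8]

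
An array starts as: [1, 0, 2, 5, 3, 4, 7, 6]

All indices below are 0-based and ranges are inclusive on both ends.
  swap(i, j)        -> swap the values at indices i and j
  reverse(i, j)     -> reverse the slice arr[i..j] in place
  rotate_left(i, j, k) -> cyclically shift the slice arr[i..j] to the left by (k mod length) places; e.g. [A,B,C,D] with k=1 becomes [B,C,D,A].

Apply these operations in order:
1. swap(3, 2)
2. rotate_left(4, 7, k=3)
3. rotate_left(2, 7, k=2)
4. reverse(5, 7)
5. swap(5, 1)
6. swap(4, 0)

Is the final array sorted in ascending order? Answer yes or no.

After 1 (swap(3, 2)): [1, 0, 5, 2, 3, 4, 7, 6]
After 2 (rotate_left(4, 7, k=3)): [1, 0, 5, 2, 6, 3, 4, 7]
After 3 (rotate_left(2, 7, k=2)): [1, 0, 6, 3, 4, 7, 5, 2]
After 4 (reverse(5, 7)): [1, 0, 6, 3, 4, 2, 5, 7]
After 5 (swap(5, 1)): [1, 2, 6, 3, 4, 0, 5, 7]
After 6 (swap(4, 0)): [4, 2, 6, 3, 1, 0, 5, 7]

Answer: no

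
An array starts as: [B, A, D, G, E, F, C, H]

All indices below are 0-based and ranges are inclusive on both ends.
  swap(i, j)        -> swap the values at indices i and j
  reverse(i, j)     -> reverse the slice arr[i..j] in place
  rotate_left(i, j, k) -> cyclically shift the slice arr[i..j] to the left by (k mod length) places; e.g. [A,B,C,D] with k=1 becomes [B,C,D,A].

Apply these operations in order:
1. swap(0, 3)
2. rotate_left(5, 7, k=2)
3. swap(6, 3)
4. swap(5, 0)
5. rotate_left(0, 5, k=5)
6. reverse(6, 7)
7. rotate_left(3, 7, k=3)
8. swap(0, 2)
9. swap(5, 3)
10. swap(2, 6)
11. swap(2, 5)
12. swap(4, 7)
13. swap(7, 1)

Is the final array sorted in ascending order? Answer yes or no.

Answer: yes

Derivation:
After 1 (swap(0, 3)): [G, A, D, B, E, F, C, H]
After 2 (rotate_left(5, 7, k=2)): [G, A, D, B, E, H, F, C]
After 3 (swap(6, 3)): [G, A, D, F, E, H, B, C]
After 4 (swap(5, 0)): [H, A, D, F, E, G, B, C]
After 5 (rotate_left(0, 5, k=5)): [G, H, A, D, F, E, B, C]
After 6 (reverse(6, 7)): [G, H, A, D, F, E, C, B]
After 7 (rotate_left(3, 7, k=3)): [G, H, A, C, B, D, F, E]
After 8 (swap(0, 2)): [A, H, G, C, B, D, F, E]
After 9 (swap(5, 3)): [A, H, G, D, B, C, F, E]
After 10 (swap(2, 6)): [A, H, F, D, B, C, G, E]
After 11 (swap(2, 5)): [A, H, C, D, B, F, G, E]
After 12 (swap(4, 7)): [A, H, C, D, E, F, G, B]
After 13 (swap(7, 1)): [A, B, C, D, E, F, G, H]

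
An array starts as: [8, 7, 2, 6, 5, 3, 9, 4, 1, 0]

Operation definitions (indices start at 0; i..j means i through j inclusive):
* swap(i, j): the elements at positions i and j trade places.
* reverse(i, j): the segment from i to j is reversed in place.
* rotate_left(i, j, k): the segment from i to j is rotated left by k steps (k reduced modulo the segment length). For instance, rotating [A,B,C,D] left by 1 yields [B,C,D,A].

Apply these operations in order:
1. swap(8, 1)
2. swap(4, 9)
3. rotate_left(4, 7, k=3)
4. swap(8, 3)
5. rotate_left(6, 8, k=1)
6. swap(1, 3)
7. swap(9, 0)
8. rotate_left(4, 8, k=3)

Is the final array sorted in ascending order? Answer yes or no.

Answer: no

Derivation:
After 1 (swap(8, 1)): [8, 1, 2, 6, 5, 3, 9, 4, 7, 0]
After 2 (swap(4, 9)): [8, 1, 2, 6, 0, 3, 9, 4, 7, 5]
After 3 (rotate_left(4, 7, k=3)): [8, 1, 2, 6, 4, 0, 3, 9, 7, 5]
After 4 (swap(8, 3)): [8, 1, 2, 7, 4, 0, 3, 9, 6, 5]
After 5 (rotate_left(6, 8, k=1)): [8, 1, 2, 7, 4, 0, 9, 6, 3, 5]
After 6 (swap(1, 3)): [8, 7, 2, 1, 4, 0, 9, 6, 3, 5]
After 7 (swap(9, 0)): [5, 7, 2, 1, 4, 0, 9, 6, 3, 8]
After 8 (rotate_left(4, 8, k=3)): [5, 7, 2, 1, 6, 3, 4, 0, 9, 8]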